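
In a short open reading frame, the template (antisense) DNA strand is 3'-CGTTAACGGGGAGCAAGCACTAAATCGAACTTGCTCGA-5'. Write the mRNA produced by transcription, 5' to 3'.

Reading the template 3'→5' as shown, RNA polymerase pairs each base (A→U, T→A, G↔C) to build mRNA 5'→3' directly.

5'-GCAAUUGCCCCUCGUUCGUGAUUUAGCUUGAACGAGCU-3'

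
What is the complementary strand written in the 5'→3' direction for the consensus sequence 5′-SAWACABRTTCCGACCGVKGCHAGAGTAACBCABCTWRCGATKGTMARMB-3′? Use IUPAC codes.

5'-VKYTKACMATCGYWAGVTGVGTTACTCTDGCMBCGGTCGGAAYVTGTWTS-3'

Standard pairs A↔T, G↔C; ambiguity codes pair R↔Y, M↔K, W↔W, S↔S, B↔V, H↔D. Complement (STWTGTVYAAGGCTGGCBMCGDTCTCATTGVGTVGAWYGCTAMCAKTYKV), then reverse for 5'→3'.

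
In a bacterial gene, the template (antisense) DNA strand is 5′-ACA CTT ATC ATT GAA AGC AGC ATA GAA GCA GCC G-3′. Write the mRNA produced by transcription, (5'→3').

RNA polymerase reads the template 3'→5' and synthesizes mRNA 5'→3' by base-pairing (A→U, T→A, G↔C). The complement of the template is TGTGAATAGTAACTTTCGTCGTATCTTCGTCGGC; antiparallel, so 5'→3' the coding strand is CGGCTGCTTCTATGCTGCTTTCAATGATAAGTGT. Replace T with U for the mRNA.

5'-CGGCUGCUUCUAUGCUGCUUUCAAUGAUAAGUGU-3'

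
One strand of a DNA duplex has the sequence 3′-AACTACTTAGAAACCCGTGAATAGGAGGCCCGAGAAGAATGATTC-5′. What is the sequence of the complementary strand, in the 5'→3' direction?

5'-TTGATGAATCTTTGGGCACTTATCCTCCGGGCTCTTCTTACTAAG-3'

The strand is given 3'→5', so its complement runs 5'→3' in the same left-to-right order: pair each base A↔T, G↔C.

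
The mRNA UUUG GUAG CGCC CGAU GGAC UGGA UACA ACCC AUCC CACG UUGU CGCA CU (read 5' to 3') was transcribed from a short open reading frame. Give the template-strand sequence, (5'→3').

5'-AGTGCGACAACGTGGGATGGGTTGTATCCAGTCCATCGGGCGCTACCAAA-3'

Replace U with T to get the coding DNA strand: TTTGGTAGCGCCCGATGGACTGGATACAACCCATCCCACGTTGTCGCACT. The template strand is its reverse complement (complement AAACCATCGCGGGCTACCTGACCTATGTTGGGTAGGGTGCAACAGCGTGA, then reverse).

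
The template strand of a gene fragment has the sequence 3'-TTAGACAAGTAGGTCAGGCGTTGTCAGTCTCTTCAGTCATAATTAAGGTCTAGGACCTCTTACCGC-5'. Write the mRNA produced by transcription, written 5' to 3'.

Reading the template 3'→5' as shown, RNA polymerase pairs each base (A→U, T→A, G↔C) to build mRNA 5'→3' directly.

5'-AAUCUGUUCAUCCAGUCCGCAACAGUCAGAGAAGUCAGUAUUAAUUCCAGAUCCUGGAGAAUGGCG-3'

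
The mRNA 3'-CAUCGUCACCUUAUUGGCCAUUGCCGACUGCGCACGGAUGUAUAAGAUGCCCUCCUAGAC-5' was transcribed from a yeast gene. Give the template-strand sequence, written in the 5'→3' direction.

Written 5'→3' the mRNA is CAGAUCCUCCCGUAGAAUAUGUAGGCACGCGUCAGCCGUUACCGGUUAUUCCACUGCUAC, so the coding DNA strand is CAGATCCTCCCGTAGAATATGTAGGCACGCGTCAGCCGTTACCGGTTATTCCACTGCTAC. The template is its reverse complement.

5'-GTAGCAGTGGAATAACCGGTAACGGCTGACGCGTGCCTACATATTCTACGGGAGGATCTG-3'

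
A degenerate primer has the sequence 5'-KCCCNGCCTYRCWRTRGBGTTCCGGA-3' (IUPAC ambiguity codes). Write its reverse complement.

5'-TCCGGAACVCYAYWGYRAGGCNGGGM-3'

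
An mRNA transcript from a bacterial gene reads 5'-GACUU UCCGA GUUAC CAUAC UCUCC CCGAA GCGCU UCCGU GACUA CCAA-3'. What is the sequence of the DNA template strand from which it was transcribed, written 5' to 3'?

5'-TTGGTAGTCACGGAAGCGCTTCGGGGAGAGTATGGTAACTCGGAAAGTC-3'

Replace U with T to get the coding DNA strand: GACTTTCCGAGTTACCATACTCTCCCCGAAGCGCTTCCGTGACTACCAA. The template strand is its reverse complement (complement CTGAAAGGCTCAATGGTATGAGAGGGGCTTCGCGAAGGCACTGATGGTT, then reverse).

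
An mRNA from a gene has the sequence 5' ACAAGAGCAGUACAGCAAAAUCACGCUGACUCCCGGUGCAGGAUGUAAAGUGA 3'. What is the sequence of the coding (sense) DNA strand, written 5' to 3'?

The coding DNA strand has the same 5'→3' sequence as the mRNA with U replaced by T.

5'-ACAAGAGCAGTACAGCAAAATCACGCTGACTCCCGGTGCAGGATGTAAAGTGA-3'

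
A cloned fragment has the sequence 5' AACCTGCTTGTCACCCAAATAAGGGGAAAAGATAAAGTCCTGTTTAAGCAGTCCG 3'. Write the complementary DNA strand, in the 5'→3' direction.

Pairing A↔T and G↔C gives TTGGACGAACAGTGGGTTTATTCCCCTTTTCTATTTCAGGACAAATTCGTCAGGC, running 3'→5'. Reverse for the 5'→3' convention.

5'-CGGACTGCTTAAACAGGACTTTATCTTTTCCCCTTATTTGGGTGACAAGCAGGTT-3'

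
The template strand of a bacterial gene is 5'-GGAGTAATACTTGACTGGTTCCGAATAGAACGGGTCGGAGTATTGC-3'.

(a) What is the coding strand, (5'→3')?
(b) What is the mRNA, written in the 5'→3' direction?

(a) 5′-GCAATACTCCGACCCGTTCTATTCGGAACCAGTCAAGTATTACTCC-3′
(b) 5'-GCAAUACUCCGACCCGUUCUAUUCGGAACCAGUCAAGUAUUACUCC-3'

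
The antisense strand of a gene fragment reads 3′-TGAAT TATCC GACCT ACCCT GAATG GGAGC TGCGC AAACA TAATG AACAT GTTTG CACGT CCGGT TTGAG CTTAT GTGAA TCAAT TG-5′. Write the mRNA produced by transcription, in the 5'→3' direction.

5'-ACUUAAUAGGCUGGAUGGGACUUACCCUCGACGCGUUUGUAUUACUUGUACAAACGUGCAGGCCAAACUCGAAUACACUUAGUUAAC-3'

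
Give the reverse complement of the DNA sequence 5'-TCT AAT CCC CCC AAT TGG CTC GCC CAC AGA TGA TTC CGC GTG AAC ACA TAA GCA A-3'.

5'-TTGCTTATGTGTTCACGCGGAATCATCTGTGGGCGAGCCAATTGGGGGGATTAGA-3'

Reading the sequence 3'→5' and pairing each base (A↔T, G↔C) gives the reverse complement directly.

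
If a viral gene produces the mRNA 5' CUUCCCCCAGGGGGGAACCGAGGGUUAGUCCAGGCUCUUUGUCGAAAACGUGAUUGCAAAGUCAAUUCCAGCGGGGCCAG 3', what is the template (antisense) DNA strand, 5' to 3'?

Replace U with T to get the coding DNA strand: CTTCCCCCAGGGGGGAACCGAGGGTTAGTCCAGGCTCTTTGTCGAAAACGTGATTGCAAAGTCAATTCCAGCGGGGCCAG. The template strand is its reverse complement (complement GAAGGGGGTCCCCCCTTGGCTCCCAATCAGGTCCGAGAAACAGCTTTTGCACTAACGTTTCAGTTAAGGTCGCCCCGGTC, then reverse).

5'-CTGGCCCCGCTGGAATTGACTTTGCAATCACGTTTTCGACAAAGAGCCTGGACTAACCCTCGGTTCCCCCCTGGGGGAAG-3'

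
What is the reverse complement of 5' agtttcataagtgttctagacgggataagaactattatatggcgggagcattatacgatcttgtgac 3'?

Complement each base (A↔T, G↔C): TCAAAGTATTCACAAGATCTGCCCTATTCTTGATAATATACCGCCCTCGTAATATGCTAGAACACTG. Then reverse.

5'-GTCACAAGATCGTATAATGCTCCCGCCATATAATAGTTCTTATCCCGTCTAGAACACTTATGAAACT-3'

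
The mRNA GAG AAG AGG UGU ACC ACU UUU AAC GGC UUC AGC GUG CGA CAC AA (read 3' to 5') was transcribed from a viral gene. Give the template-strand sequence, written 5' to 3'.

5'-CTCTTCTCCACATGGTGAAAATTGCCGAAGTCGCACGCTGTGTT-3'

Written 5'→3' the mRNA is AACACAGCGUGCGACUUCGGCAAUUUUCACCAUGUGGAGAAGAG, so the coding DNA strand is AACACAGCGTGCGACTTCGGCAATTTTCACCATGTGGAGAAGAG. The template is its reverse complement.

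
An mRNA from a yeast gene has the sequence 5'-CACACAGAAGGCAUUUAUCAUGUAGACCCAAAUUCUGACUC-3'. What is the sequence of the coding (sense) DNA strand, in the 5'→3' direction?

The coding DNA strand has the same 5'→3' sequence as the mRNA with U replaced by T.

5'-CACACAGAAGGCATTTATCATGTAGACCCAAATTCTGACTC-3'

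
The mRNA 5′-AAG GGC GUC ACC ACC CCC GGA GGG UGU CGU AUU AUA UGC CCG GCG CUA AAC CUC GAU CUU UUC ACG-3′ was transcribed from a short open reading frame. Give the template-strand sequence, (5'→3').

Replace U with T to get the coding DNA strand: AAGGGCGTCACCACCCCCGGAGGGTGTCGTATTATATGCCCGGCGCTAAACCTCGATCTTTTCACG. The template strand is its reverse complement (complement TTCCCGCAGTGGTGGGGGCCTCCCACAGCATAATATACGGGCCGCGATTTGGAGCTAGAAAAGTGC, then reverse).

5'-CGTGAAAAGATCGAGGTTTAGCGCCGGGCATATAATACGACACCCTCCGGGGGTGGTGACGCCCTT-3'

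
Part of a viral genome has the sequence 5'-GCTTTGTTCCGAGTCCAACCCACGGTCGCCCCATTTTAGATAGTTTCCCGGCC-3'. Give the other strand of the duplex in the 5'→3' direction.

The complement of GCTTTGTTCCGAGTCCAACCCACGGTCGCCCCATTTTAGATAGTTTCCCGGCC is CGAAACAAGGCTCAGGTTGGGTGCCAGCGGGGTAAAATCTATCAAAGGGCCGG (A↔T, G↔C). DNA strands are antiparallel, so the complementary strand runs 3'→5'; reversing gives the 5'→3' form.

5'-GGCCGGGAAACTATCTAAAATGGGGCGACCGTGGGTTGGACTCGGAACAAAGC-3'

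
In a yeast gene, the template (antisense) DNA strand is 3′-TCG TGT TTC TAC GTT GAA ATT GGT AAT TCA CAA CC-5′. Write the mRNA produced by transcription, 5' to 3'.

5'-AGCACAAAGAUGCAACUUUAACCAUUAAGUGUUGG-3'

Reading the template 3'→5' as shown, RNA polymerase pairs each base (A→U, T→A, G↔C) to build mRNA 5'→3' directly.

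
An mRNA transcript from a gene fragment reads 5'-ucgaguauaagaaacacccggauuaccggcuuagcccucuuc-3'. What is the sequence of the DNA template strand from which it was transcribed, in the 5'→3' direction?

5′-GAAGAGGGCTAAGCCGGTAATCCGGGTGTTTCTTATACTCGA-3′

Replace U with T to get the coding DNA strand: TCGAGTATAAGAAACACCCGGATTACCGGCTTAGCCCTCTTC. The template strand is its reverse complement (complement AGCTCATATTCTTTGTGGGCCTAATGGCCGAATCGGGAGAAG, then reverse).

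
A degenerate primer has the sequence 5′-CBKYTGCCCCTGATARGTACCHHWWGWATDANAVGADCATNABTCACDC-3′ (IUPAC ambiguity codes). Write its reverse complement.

Standard pairs A↔T, G↔C; ambiguity codes pair R↔Y, K↔M, W↔W, B↔V, D↔H, N↔N. Complement (GVMRACGGGGACTATYCATGGDDWWCWTAHTNTBCTHGTANTVAGTGHG), then reverse for 5'→3'.

5'-GHGTGAVTNATGHTCBTNTHATWCWWDDGGTACYTATCAGGGGCARMVG-3'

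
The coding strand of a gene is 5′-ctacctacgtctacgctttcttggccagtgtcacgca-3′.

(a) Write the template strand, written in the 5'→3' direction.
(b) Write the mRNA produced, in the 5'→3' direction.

(a) 5'-TGCGTGACACTGGCCAAGAAAGCGTAGACGTAGGTAG-3'
(b) 5'-CUACCUACGUCUACGCUUUCUUGGCCAGUGUCACGCA-3'

(a) The template strand is the reverse complement of the coding strand: complement GATGGATGCAGATGCGAAAGAACCGGTCACAGTGCGT, then reverse.
(b) mRNA matches the coding strand with T→U.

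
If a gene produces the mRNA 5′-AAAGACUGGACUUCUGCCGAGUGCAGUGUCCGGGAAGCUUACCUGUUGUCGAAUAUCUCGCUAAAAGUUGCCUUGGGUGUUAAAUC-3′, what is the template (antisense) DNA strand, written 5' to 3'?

Replace U with T to get the coding DNA strand: AAAGACTGGACTTCTGCCGAGTGCAGTGTCCGGGAAGCTTACCTGTTGTCGAATATCTCGCTAAAAGTTGCCTTGGGTGTTAAATC. The template strand is its reverse complement (complement TTTCTGACCTGAAGACGGCTCACGTCACAGGCCCTTCGAATGGACAACAGCTTATAGAGCGATTTTCAACGGAACCCACAATTTAG, then reverse).

5'-GATTTAACACCCAAGGCAACTTTTAGCGAGATATTCGACAACAGGTAAGCTTCCCGGACACTGCACTCGGCAGAAGTCCAGTCTTT-3'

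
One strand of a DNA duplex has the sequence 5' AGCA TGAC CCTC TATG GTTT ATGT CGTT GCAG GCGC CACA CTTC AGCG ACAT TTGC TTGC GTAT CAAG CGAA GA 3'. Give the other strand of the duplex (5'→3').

The complement of AGCATGACCCTCTATGGTTTATGTCGTTGCAGGCGCCACACTTCAGCGACATTTGCTTGCGTATCAAGCGAAGA is TCGTACTGGGAGATACCAAATACAGCAACGTCCGCGGTGTGAAGTCGCTGTAAACGAACGCATAGTTCGCTTCT (A↔T, G↔C). DNA strands are antiparallel, so the complementary strand runs 3'→5'; reversing gives the 5'→3' form.

5'-TCTTCGCTTGATACGCAAGCAAATGTCGCTGAAGTGTGGCGCCTGCAACGACATAAACCATAGAGGGTCATGCT-3'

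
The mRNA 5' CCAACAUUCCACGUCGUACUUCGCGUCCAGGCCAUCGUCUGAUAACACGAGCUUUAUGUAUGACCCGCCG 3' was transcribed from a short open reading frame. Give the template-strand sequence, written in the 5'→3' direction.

5'-CGGCGGGTCATACATAAAGCTCGTGTTATCAGACGATGGCCTGGACGCGAAGTACGACGTGGAATGTTGG-3'

Replace U with T to get the coding DNA strand: CCAACATTCCACGTCGTACTTCGCGTCCAGGCCATCGTCTGATAACACGAGCTTTATGTATGACCCGCCG. The template strand is its reverse complement (complement GGTTGTAAGGTGCAGCATGAAGCGCAGGTCCGGTAGCAGACTATTGTGCTCGAAATACATACTGGGCGGC, then reverse).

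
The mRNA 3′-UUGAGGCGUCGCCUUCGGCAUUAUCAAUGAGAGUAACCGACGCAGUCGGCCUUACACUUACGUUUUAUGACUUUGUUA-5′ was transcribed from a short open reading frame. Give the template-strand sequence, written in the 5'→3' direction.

5'-AACTCCGCAGCGGAAGCCGTAATAGTTACTCTCATTGGCTGCGTCAGCCGGAATGTGAATGCAAAATACTGAAACAAT-3'

Written 5'→3' the mRNA is AUUGUUUCAGUAUUUUGCAUUCACAUUCCGGCUGACGCAGCCAAUGAGAGUAACUAUUACGGCUUCCGCUGCGGAGUU, so the coding DNA strand is ATTGTTTCAGTATTTTGCATTCACATTCCGGCTGACGCAGCCAATGAGAGTAACTATTACGGCTTCCGCTGCGGAGTT. The template is its reverse complement.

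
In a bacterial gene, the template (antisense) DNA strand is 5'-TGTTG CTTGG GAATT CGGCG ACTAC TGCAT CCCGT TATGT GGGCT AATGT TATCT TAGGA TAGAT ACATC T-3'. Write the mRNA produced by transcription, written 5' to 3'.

5'-AGAUGUAUCUAUCCUAAGAUAACAUUAGCCCACAUAACGGGAUGCAGUAGUCGCCGAAUUCCCAAGCAACA-3'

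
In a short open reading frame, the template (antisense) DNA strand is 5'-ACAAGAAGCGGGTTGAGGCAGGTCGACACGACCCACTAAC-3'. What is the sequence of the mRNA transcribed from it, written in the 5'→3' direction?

5'-GUUAGUGGGUCGUGUCGACCUGCCUCAACCCGCUUCUUGU-3'

RNA polymerase reads the template 3'→5' and synthesizes mRNA 5'→3' by base-pairing (A→U, T→A, G↔C). The complement of the template is TGTTCTTCGCCCAACTCCGTCCAGCTGTGCTGGGTGATTG; antiparallel, so 5'→3' the coding strand is GTTAGTGGGTCGTGTCGACCTGCCTCAACCCGCTTCTTGT. Replace T with U for the mRNA.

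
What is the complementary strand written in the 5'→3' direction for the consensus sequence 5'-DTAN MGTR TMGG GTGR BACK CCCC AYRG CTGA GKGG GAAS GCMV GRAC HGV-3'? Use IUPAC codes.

5'-BCDGTYCBKGCSTTCCCMCTCAGCYRTGGGGMGTVYCACCCKAYACKNTAH-3'

Standard pairs A↔T, G↔C; ambiguity codes pair R↔Y, M↔K, S↔S, B↔V, D↔H, N↔N. Complement (HATNKCAYAKCCCACYVTGMGGGGTRYCGACTCMCCCTTSCGKBCYTGDCB), then reverse for 5'→3'.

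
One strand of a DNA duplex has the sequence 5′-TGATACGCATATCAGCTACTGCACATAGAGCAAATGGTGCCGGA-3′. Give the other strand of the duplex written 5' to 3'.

5′-TCCGGCACCATTTGCTCTATGTGCAGTAGCTGATATGCGTATCA-3′

The complement of TGATACGCATATCAGCTACTGCACATAGAGCAAATGGTGCCGGA is ACTATGCGTATAGTCGATGACGTGTATCTCGTTTACCACGGCCT (A↔T, G↔C). DNA strands are antiparallel, so the complementary strand runs 3'→5'; reversing gives the 5'→3' form.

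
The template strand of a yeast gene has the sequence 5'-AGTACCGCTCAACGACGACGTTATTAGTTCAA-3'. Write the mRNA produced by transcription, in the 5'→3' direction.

5'-UUGAACUAAUAACGUCGUCGUUGAGCGGUACU-3'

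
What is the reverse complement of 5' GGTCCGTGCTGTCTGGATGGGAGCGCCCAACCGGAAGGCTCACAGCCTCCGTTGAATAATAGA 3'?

5'-TCTATTATTCAACGGAGGCTGTGAGCCTTCCGGTTGGGCGCTCCCATCCAGACAGCACGGACC-3'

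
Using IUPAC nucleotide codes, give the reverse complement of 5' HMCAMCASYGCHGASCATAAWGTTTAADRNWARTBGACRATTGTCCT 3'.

5'-AGGACAATYGTCVAYTWNYHTTAAACWTTATGSTCDGCRSTGKTGKD-3'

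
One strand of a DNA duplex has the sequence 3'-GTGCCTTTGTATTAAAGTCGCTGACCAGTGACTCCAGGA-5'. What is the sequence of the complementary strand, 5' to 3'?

5'-CACGGAAACATAATTTCAGCGACTGGTCACTGAGGTCCT-3'

The strand is given 3'→5', so its complement runs 5'→3' in the same left-to-right order: pair each base A↔T, G↔C.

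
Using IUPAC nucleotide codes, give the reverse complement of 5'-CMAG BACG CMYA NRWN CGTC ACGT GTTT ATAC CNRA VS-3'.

Standard pairs A↔T, G↔C; ambiguity codes pair R↔Y, M↔K, W↔W, S↔S, B↔V, N↔N. Complement (GKTCVTGCGKRTNYWNGCAGTGCACAAATATGGNYTBS), then reverse for 5'→3'.

5'-SBTYNGGTATAAACACGTGACGNWYNTRKGCGTVCTKG-3'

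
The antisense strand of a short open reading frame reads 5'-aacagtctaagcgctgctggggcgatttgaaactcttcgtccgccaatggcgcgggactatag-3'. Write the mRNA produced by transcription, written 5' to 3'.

The mRNA has the sequence of the coding strand (reverse complement of the template) with T→U. Reverse complement of AACAGTCTAAGCGCTGCTGGGGCGATTTGAAACTCTTCGTCCGCCAATGGCGCGGGACTATAG is CTATAGTCCCGCGCCATTGGCGGACGAAGAGTTTCAAATCGCCCCAGCAGCGCTTAGACTGTT; then T→U.

5'-CUAUAGUCCCGCGCCAUUGGCGGACGAAGAGUUUCAAAUCGCCCCAGCAGCGCUUAGACUGUU-3'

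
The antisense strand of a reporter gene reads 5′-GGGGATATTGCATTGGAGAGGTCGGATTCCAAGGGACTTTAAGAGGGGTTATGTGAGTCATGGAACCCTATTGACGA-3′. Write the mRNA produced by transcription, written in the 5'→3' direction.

5'-UCGUCAAUAGGGUUCCAUGACUCACAUAACCCCUCUUAAAGUCCCUUGGAAUCCGACCUCUCCAAUGCAAUAUCCCC-3'

The mRNA has the sequence of the coding strand (reverse complement of the template) with T→U. Reverse complement of GGGGATATTGCATTGGAGAGGTCGGATTCCAAGGGACTTTAAGAGGGGTTATGTGAGTCATGGAACCCTATTGACGA is TCGTCAATAGGGTTCCATGACTCACATAACCCCTCTTAAAGTCCCTTGGAATCCGACCTCTCCAATGCAATATCCCC; then T→U.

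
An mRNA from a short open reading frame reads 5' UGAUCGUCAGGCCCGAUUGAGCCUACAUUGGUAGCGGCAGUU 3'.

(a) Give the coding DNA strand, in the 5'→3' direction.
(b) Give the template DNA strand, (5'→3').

(a) 5'-TGATCGTCAGGCCCGATTGAGCCTACATTGGTAGCGGCAGTT-3'
(b) 5'-AACTGCCGCTACCAATGTAGGCTCAATCGGGCCTGACGATCA-3'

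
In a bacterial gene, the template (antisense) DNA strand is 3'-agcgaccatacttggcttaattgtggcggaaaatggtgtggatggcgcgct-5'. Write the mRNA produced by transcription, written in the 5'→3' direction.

Reading the template 3'→5' as shown, RNA polymerase pairs each base (A→U, T→A, G↔C) to build mRNA 5'→3' directly.

5'-UCGCUGGUAUGAACCGAAUUAACACCGCCUUUUACCACACCUACCGCGCGA-3'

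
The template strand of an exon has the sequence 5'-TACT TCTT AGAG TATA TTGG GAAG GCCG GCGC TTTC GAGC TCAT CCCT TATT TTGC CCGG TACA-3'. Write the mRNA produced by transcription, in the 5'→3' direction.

RNA polymerase reads the template 3'→5' and synthesizes mRNA 5'→3' by base-pairing (A→U, T→A, G↔C). The complement of the template is ATGAAGAATCTCATATAACCCTTCCGGCCGCGAAAGCTCGAGTAGGGAATAAAACGGGCCATGT; antiparallel, so 5'→3' the coding strand is TGTACCGGGCAAAATAAGGGATGAGCTCGAAAGCGCCGGCCTTCCCAATATACTCTAAGAAGTA. Replace T with U for the mRNA.

5'-UGUACCGGGCAAAAUAAGGGAUGAGCUCGAAAGCGCCGGCCUUCCCAAUAUACUCUAAGAAGUA-3'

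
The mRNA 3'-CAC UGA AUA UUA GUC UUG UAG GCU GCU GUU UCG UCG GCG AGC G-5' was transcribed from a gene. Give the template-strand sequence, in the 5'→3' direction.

5'-GTGACTTATAATCAGAACATCCGACGACAAAGCAGCCGCTCGC-3'

Written 5'→3' the mRNA is GCGAGCGGCUGCUUUGUCGUCGGAUGUUCUGAUUAUAAGUCAC, so the coding DNA strand is GCGAGCGGCTGCTTTGTCGTCGGATGTTCTGATTATAAGTCAC. The template is its reverse complement.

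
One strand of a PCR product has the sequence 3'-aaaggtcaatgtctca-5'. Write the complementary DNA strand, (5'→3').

The strand is given 3'→5', so its complement runs 5'→3' in the same left-to-right order: pair each base A↔T, G↔C.

5′-TTTCCAGTTACAGAGT-3′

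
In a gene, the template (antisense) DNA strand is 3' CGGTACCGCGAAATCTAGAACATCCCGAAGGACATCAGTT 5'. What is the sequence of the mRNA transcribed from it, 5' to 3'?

Reading the template 3'→5' as shown, RNA polymerase pairs each base (A→U, T→A, G↔C) to build mRNA 5'→3' directly.

5′-GCCAUGGCGCUUUAGAUCUUGUAGGGCUUCCUGUAGUCAA-3′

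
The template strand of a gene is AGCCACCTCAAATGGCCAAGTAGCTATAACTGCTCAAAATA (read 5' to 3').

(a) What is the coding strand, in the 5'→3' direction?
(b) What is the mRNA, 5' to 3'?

(a) 5'-TATTTTGAGCAGTTATAGCTACTTGGCCATTTGAGGTGGCT-3'
(b) 5'-UAUUUUGAGCAGUUAUAGCUACUUGGCCAUUUGAGGUGGCU-3'

(a) The coding strand is the reverse complement of the template: complement TCGGTGGAGTTTACCGGTTCATCGATATTGACGAGTTTTAT, then reverse.
(b) mRNA has the coding-strand sequence with T→U.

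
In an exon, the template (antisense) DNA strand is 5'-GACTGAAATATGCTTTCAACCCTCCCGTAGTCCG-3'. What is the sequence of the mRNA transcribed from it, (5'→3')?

5'-CGGACUACGGGAGGGUUGAAAGCAUAUUUCAGUC-3'

RNA polymerase reads the template 3'→5' and synthesizes mRNA 5'→3' by base-pairing (A→U, T→A, G↔C). The complement of the template is CTGACTTTATACGAAAGTTGGGAGGGCATCAGGC; antiparallel, so 5'→3' the coding strand is CGGACTACGGGAGGGTTGAAAGCATATTTCAGTC. Replace T with U for the mRNA.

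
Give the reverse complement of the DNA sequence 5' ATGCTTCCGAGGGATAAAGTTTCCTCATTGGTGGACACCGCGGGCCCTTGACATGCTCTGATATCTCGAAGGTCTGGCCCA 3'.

5'-TGGGCCAGACCTTCGAGATATCAGAGCATGTCAAGGGCCCGCGGTGTCCACCAATGAGGAAACTTTATCCCTCGGAAGCAT-3'

Reading the sequence 3'→5' and pairing each base (A↔T, G↔C) gives the reverse complement directly.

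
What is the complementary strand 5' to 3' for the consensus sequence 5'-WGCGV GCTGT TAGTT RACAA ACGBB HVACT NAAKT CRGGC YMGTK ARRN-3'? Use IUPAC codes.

5′-NYYTMACKRGCCYGAMTTNAGTBDVVCGTTTGTYAACTAACAGCBCGCW-3′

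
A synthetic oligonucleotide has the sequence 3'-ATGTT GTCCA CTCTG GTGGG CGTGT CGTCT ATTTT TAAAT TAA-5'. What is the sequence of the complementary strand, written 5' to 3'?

5'-TACAACAGGTGAGACCACCCGCACAGCAGATAAAAATTTAATT-3'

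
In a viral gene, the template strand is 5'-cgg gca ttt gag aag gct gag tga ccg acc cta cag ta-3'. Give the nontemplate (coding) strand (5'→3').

5'-TACTGTAGGGTCGGTCACTCAGCCTTCTCAAATGCCCG-3'

The coding strand is complementary and antiparallel to the template: take the complement (A↔T, G↔C) and reverse.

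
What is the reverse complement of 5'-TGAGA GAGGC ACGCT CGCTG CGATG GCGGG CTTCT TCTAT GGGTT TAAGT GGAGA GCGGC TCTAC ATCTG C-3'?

5'-GCAGATGTAGAGCCGCTCTCCACTTAAACCCATAGAAGAAGCCCGCCATCGCAGCGAGCGTGCCTCTCTCA-3'

Complement each base (A↔T, G↔C): ACTCTCTCCGTGCGAGCGACGCTACCGCCCGAAGAAGATACCCAAATTCACCTCTCGCCGAGATGTAGACG. Then reverse.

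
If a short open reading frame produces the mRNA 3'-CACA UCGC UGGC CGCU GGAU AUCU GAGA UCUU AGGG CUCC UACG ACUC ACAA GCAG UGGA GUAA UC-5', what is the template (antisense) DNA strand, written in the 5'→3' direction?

Written 5'→3' the mRNA is CUAAUGAGGUGACGAACACUCAGCAUCCUCGGGAUUCUAGAGUCUAUAGGUCGCCGGUCGCUACAC, so the coding DNA strand is CTAATGAGGTGACGAACACTCAGCATCCTCGGGATTCTAGAGTCTATAGGTCGCCGGTCGCTACAC. The template is its reverse complement.

5'-GTGTAGCGACCGGCGACCTATAGACTCTAGAATCCCGAGGATGCTGAGTGTTCGTCACCTCATTAG-3'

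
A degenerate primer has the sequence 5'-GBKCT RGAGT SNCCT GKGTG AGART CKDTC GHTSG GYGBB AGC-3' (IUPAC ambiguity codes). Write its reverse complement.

5'-GCTVVCRCCSADCGAHMGAYTCTCACMCAGGNSACTCYAGMVC-3'

Standard pairs A↔T, G↔C; ambiguity codes pair R↔Y, K↔M, S↔S, B↔V, D↔H, N↔N. Complement (CVMGAYCTCASNGGACMCACTCTYAGMHAGCDASCCRCVVTCG), then reverse for 5'→3'.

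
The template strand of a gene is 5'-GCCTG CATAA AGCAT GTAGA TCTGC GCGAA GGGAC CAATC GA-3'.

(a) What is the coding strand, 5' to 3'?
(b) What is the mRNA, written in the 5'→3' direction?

(a) 5'-TCGATTGGTCCCTTCGCGCAGATCTACATGCTTTATGCAGGC-3'
(b) 5′-UCGAUUGGUCCCUUCGCGCAGAUCUACAUGCUUUAUGCAGGC-3′

(a) The coding strand is the reverse complement of the template: complement CGGACGTATTTCGTACATCTAGACGCGCTTCCCTGGTTAGCT, then reverse.
(b) mRNA has the coding-strand sequence with T→U.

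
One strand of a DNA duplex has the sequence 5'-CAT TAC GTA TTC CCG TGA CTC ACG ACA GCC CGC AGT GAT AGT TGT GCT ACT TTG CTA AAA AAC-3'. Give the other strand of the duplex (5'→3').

Pairing A↔T and G↔C gives GTAATGCATAAGGGCACTGAGTGCTGTCGGGCGTCACTATCAACACGATGAAACGATTTTTTG, running 3'→5'. Reverse for the 5'→3' convention.

5'-GTTTTTTAGCAAAGTAGCACAACTATCACTGCGGGCTGTCGTGAGTCACGGGAATACGTAATG-3'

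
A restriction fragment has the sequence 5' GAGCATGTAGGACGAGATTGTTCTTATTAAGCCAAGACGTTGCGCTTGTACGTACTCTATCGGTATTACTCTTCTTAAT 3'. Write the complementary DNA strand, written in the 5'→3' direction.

5'-ATTAAGAAGAGTAATACCGATAGAGTACGTACAAGCGCAACGTCTTGGCTTAATAAGAACAATCTCGTCCTACATGCTC-3'

The complement of GAGCATGTAGGACGAGATTGTTCTTATTAAGCCAAGACGTTGCGCTTGTACGTACTCTATCGGTATTACTCTTCTTAAT is CTCGTACATCCTGCTCTAACAAGAATAATTCGGTTCTGCAACGCGAACATGCATGAGATAGCCATAATGAGAAGAATTA (A↔T, G↔C). DNA strands are antiparallel, so the complementary strand runs 3'→5'; reversing gives the 5'→3' form.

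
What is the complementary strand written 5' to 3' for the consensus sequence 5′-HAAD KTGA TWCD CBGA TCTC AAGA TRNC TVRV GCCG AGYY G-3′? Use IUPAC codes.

5'-CRRCTCGGCBYBAGNYATCTTGAGATCVGHGWATCAMHTTD-3'

Standard pairs A↔T, G↔C; ambiguity codes pair R↔Y, K↔M, W↔W, B↔V, D↔H, N↔N. Complement (DTTHMACTAWGHGVCTAGAGTTCTAYNGABYBCGGCTCRRC), then reverse for 5'→3'.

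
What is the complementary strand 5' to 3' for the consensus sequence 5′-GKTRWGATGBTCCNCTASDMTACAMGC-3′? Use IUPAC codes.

Standard pairs A↔T, G↔C; ambiguity codes pair R↔Y, M↔K, W↔W, S↔S, B↔V, D↔H, N↔N. Complement (CMAYWCTACVAGGNGATSHKATGTKCG), then reverse for 5'→3'.

5'-GCKTGTAKHSTAGNGGAVCATCWYAMC-3'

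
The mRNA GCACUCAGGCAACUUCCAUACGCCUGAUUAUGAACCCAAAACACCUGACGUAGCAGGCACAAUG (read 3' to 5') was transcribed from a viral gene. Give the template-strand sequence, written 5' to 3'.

Written 5'→3' the mRNA is GUAACACGGACGAUGCAGUCCACAAAACCCAAGUAUUAGUCCGCAUACCUUCAACGGACUCACG, so the coding DNA strand is GTAACACGGACGATGCAGTCCACAAAACCCAAGTATTAGTCCGCATACCTTCAACGGACTCACG. The template is its reverse complement.

5'-CGTGAGTCCGTTGAAGGTATGCGGACTAATACTTGGGTTTTGTGGACTGCATCGTCCGTGTTAC-3'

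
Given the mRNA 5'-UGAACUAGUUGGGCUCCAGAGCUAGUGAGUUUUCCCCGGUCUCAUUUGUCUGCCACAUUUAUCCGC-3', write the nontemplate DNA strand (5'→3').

5'-TGAACTAGTTGGGCTCCAGAGCTAGTGAGTTTTCCCCGGTCTCATTTGTCTGCCACATTTATCCGC-3'

The coding DNA strand has the same 5'→3' sequence as the mRNA with U replaced by T.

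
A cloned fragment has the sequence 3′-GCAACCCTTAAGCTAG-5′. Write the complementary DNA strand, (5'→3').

The strand is given 3'→5', so its complement runs 5'→3' in the same left-to-right order: pair each base A↔T, G↔C.

5'-CGTTGGGAATTCGATC-3'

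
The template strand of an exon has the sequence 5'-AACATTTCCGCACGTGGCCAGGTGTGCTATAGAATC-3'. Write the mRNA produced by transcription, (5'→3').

5'-GAUUCUAUAGCACACCUGGCCACGUGCGGAAAUGUU-3'

RNA polymerase reads the template 3'→5' and synthesizes mRNA 5'→3' by base-pairing (A→U, T→A, G↔C). The complement of the template is TTGTAAAGGCGTGCACCGGTCCACACGATATCTTAG; antiparallel, so 5'→3' the coding strand is GATTCTATAGCACACCTGGCCACGTGCGGAAATGTT. Replace T with U for the mRNA.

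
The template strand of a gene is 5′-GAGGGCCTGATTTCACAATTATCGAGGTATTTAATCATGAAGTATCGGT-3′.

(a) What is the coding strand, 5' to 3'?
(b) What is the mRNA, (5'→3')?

(a) 5′-ACCGATACTTCATGATTAAATACCTCGATAATTGTGAAATCAGGCCCTC-3′
(b) 5'-ACCGAUACUUCAUGAUUAAAUACCUCGAUAAUUGUGAAAUCAGGCCCUC-3'

(a) The coding strand is the reverse complement of the template: complement CTCCCGGACTAAAGTGTTAATAGCTCCATAAATTAGTACTTCATAGCCA, then reverse.
(b) mRNA has the coding-strand sequence with T→U.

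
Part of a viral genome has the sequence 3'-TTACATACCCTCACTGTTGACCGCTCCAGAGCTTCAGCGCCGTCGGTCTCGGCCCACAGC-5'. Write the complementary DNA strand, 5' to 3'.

The strand is given 3'→5', so its complement runs 5'→3' in the same left-to-right order: pair each base A↔T, G↔C.

5′-AATGTATGGGAGTGACAACTGGCGAGGTCTCGAAGTCGCGGCAGCCAGAGCCGGGTGTCG-3′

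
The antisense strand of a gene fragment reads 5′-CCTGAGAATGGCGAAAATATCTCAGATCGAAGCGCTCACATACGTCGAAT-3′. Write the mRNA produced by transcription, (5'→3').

The mRNA has the sequence of the coding strand (reverse complement of the template) with T→U. Reverse complement of CCTGAGAATGGCGAAAATATCTCAGATCGAAGCGCTCACATACGTCGAAT is ATTCGACGTATGTGAGCGCTTCGATCTGAGATATTTTCGCCATTCTCAGG; then T→U.

5'-AUUCGACGUAUGUGAGCGCUUCGAUCUGAGAUAUUUUCGCCAUUCUCAGG-3'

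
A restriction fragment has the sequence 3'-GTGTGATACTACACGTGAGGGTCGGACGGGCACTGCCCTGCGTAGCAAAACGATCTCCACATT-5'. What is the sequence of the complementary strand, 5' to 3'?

5'-CACACTATGATGTGCACTCCCAGCCTGCCCGTGACGGGACGCATCGTTTTGCTAGAGGTGTAA-3'

The strand is given 3'→5', so its complement runs 5'→3' in the same left-to-right order: pair each base A↔T, G↔C.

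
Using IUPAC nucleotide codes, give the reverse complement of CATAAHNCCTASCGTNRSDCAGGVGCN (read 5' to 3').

5'-NGCBCCTGHSYNACGSTAGGNDTTATG-3'

Standard pairs A↔T, G↔C; ambiguity codes pair R↔Y, S↔S, D↔H, V↔B, N↔N. Complement (GTATTDNGGATSGCANYSHGTCCBCGN), then reverse for 5'→3'.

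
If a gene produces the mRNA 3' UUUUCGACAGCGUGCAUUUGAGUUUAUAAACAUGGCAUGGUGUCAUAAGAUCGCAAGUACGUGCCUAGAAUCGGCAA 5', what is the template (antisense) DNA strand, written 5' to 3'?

Written 5'→3' the mRNA is AACGGCUAAGAUCCGUGCAUGAACGCUAGAAUACUGUGGUACGGUACAAAUAUUUGAGUUUACGUGCGACAGCUUUU, so the coding DNA strand is AACGGCTAAGATCCGTGCATGAACGCTAGAATACTGTGGTACGGTACAAATATTTGAGTTTACGTGCGACAGCTTTT. The template is its reverse complement.

5'-AAAAGCTGTCGCACGTAAACTCAAATATTTGTACCGTACCACAGTATTCTAGCGTTCATGCACGGATCTTAGCCGTT-3'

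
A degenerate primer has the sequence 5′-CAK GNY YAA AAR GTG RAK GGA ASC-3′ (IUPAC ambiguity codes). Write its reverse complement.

5'-GSTTCCMTYCACYTTTTRRNCMTG-3'

Standard pairs A↔T, G↔C; ambiguity codes pair R↔Y, K↔M, S↔S, N↔N. Complement (GTMCNRRTTTTYCACYTMCCTTSG), then reverse for 5'→3'.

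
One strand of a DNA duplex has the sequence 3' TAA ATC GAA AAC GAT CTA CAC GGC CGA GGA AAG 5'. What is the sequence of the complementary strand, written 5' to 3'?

5'-ATTTAGCTTTTGCTAGATGTGCCGGCTCCTTTC-3'

The strand is given 3'→5', so its complement runs 5'→3' in the same left-to-right order: pair each base A↔T, G↔C.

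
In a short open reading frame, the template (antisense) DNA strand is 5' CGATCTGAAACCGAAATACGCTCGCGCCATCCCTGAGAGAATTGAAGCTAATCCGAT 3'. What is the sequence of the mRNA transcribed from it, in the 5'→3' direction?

5'-AUCGGAUUAGCUUCAAUUCUCUCAGGGAUGGCGCGAGCGUAUUUCGGUUUCAGAUCG-3'

The mRNA has the sequence of the coding strand (reverse complement of the template) with T→U. Reverse complement of CGATCTGAAACCGAAATACGCTCGCGCCATCCCTGAGAGAATTGAAGCTAATCCGAT is ATCGGATTAGCTTCAATTCTCTCAGGGATGGCGCGAGCGTATTTCGGTTTCAGATCG; then T→U.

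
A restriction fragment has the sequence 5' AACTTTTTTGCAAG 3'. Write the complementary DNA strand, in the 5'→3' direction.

5'-CTTGCAAAAAAGTT-3'

The complement of AACTTTTTTGCAAG is TTGAAAAAACGTTC (A↔T, G↔C). DNA strands are antiparallel, so the complementary strand runs 3'→5'; reversing gives the 5'→3' form.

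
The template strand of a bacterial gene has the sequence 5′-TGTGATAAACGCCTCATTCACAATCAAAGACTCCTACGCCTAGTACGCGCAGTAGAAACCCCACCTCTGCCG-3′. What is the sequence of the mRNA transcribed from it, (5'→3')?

RNA polymerase reads the template 3'→5' and synthesizes mRNA 5'→3' by base-pairing (A→U, T→A, G↔C). The complement of the template is ACACTATTTGCGGAGTAAGTGTTAGTTTCTGAGGATGCGGATCATGCGCGTCATCTTTGGGGTGGAGACGGC; antiparallel, so 5'→3' the coding strand is CGGCAGAGGTGGGGTTTCTACTGCGCGTACTAGGCGTAGGAGTCTTTGATTGTGAATGAGGCGTTTATCACA. Replace T with U for the mRNA.

5'-CGGCAGAGGUGGGGUUUCUACUGCGCGUACUAGGCGUAGGAGUCUUUGAUUGUGAAUGAGGCGUUUAUCACA-3'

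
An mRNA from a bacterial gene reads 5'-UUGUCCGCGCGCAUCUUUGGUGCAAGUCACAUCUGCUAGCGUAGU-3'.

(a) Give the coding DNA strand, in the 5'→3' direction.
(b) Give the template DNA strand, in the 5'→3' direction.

(a) 5′-TTGTCCGCGCGCATCTTTGGTGCAAGTCACATCTGCTAGCGTAGT-3′
(b) 5'-ACTACGCTAGCAGATGTGACTTGCACCAAAGATGCGCGCGGACAA-3'

(a) The coding strand matches the mRNA with U→T.
(b) The template strand is the reverse complement of the coding strand.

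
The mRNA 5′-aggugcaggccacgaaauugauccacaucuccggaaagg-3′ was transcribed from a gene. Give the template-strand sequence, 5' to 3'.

Replace U with T to get the coding DNA strand: AGGTGCAGGCCACGAAATTGATCCACATCTCCGGAAAGG. The template strand is its reverse complement (complement TCCACGTCCGGTGCTTTAACTAGGTGTAGAGGCCTTTCC, then reverse).

5'-CCTTTCCGGAGATGTGGATCAATTTCGTGGCCTGCACCT-3'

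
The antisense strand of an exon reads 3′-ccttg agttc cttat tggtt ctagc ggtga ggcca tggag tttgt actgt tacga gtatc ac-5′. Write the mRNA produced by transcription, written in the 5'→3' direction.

5′-GGAACUCAAGGAAUAACCAAGAUCGCCACUCCGGUACCUCAAACAUGACAAUGCUCAUAGUG-3′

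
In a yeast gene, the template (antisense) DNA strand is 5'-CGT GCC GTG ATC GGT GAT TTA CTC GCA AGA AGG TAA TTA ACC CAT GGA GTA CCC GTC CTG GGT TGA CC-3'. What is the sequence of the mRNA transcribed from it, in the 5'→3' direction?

The mRNA has the sequence of the coding strand (reverse complement of the template) with T→U. Reverse complement of CGTGCCGTGATCGGTGATTTACTCGCAAGAAGGTAATTAACCCATGGAGTACCCGTCCTGGGTTGACC is GGTCAACCCAGGACGGGTACTCCATGGGTTAATTACCTTCTTGCGAGTAAATCACCGATCACGGCACG; then T→U.

5'-GGUCAACCCAGGACGGGUACUCCAUGGGUUAAUUACCUUCUUGCGAGUAAAUCACCGAUCACGGCACG-3'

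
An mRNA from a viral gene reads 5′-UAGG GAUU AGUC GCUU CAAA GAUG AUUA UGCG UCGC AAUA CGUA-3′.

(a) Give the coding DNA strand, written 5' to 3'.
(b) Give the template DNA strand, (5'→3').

(a) The coding strand matches the mRNA with U→T.
(b) The template strand is the reverse complement of the coding strand.

(a) 5'-TAGGGATTAGTCGCTTCAAAGATGATTATGCGTCGCAATACGTA-3'
(b) 5'-TACGTATTGCGACGCATAATCATCTTTGAAGCGACTAATCCCTA-3'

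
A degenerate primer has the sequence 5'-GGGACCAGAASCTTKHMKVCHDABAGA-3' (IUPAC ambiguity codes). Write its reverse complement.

5'-TCTVTHDGBMKDMAAGSTTCTGGTCCC-3'

Standard pairs A↔T, G↔C; ambiguity codes pair M↔K, S↔S, B↔V, D↔H. Complement (CCCTGGTCTTSGAAMDKMBGDHTVTCT), then reverse for 5'→3'.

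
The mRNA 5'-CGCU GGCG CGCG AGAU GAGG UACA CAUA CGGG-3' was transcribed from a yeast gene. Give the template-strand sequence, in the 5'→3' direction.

5'-CCCGTATGTGTACCTCATCTCGCGCGCCAGCG-3'

Replace U with T to get the coding DNA strand: CGCTGGCGCGCGAGATGAGGTACACATACGGG. The template strand is its reverse complement (complement GCGACCGCGCGCTCTACTCCATGTGTATGCCC, then reverse).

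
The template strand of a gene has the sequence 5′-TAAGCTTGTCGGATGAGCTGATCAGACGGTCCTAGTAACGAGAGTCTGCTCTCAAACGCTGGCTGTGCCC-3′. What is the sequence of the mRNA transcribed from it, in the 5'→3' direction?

RNA polymerase reads the template 3'→5' and synthesizes mRNA 5'→3' by base-pairing (A→U, T→A, G↔C). The complement of the template is ATTCGAACAGCCTACTCGACTAGTCTGCCAGGATCATTGCTCTCAGACGAGAGTTTGCGACCGACACGGG; antiparallel, so 5'→3' the coding strand is GGGCACAGCCAGCGTTTGAGAGCAGACTCTCGTTACTAGGACCGTCTGATCAGCTCATCCGACAAGCTTA. Replace T with U for the mRNA.

5'-GGGCACAGCCAGCGUUUGAGAGCAGACUCUCGUUACUAGGACCGUCUGAUCAGCUCAUCCGACAAGCUUA-3'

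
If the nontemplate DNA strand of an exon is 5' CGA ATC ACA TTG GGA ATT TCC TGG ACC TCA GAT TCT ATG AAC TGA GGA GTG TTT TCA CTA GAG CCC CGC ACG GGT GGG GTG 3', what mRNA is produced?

5′-CGAAUCACAUUGGGAAUUUCCUGGACCUCAGAUUCUAUGAACUGAGGAGUGUUUUCACUAGAGCCCCGCACGGGUGGGGUG-3′

The mRNA is synthesized from the template strand, so it matches the coding strand with T replaced by U.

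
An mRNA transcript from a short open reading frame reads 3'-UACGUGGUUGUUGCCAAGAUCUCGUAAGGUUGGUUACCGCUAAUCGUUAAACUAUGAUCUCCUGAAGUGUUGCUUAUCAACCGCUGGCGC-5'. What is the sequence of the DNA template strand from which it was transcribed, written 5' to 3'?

Written 5'→3' the mRNA is CGCGGUCGCCAACUAUUCGUUGUGAAGUCCUCUAGUAUCAAAUUGCUAAUCGCCAUUGGUUGGAAUGCUCUAGAACCGUUGUUGGUGCAU, so the coding DNA strand is CGCGGTCGCCAACTATTCGTTGTGAAGTCCTCTAGTATCAAATTGCTAATCGCCATTGGTTGGAATGCTCTAGAACCGTTGTTGGTGCAT. The template is its reverse complement.

5′-ATGCACCAACAACGGTTCTAGAGCATTCCAACCAATGGCGATTAGCAATTTGATACTAGAGGACTTCACAACGAATAGTTGGCGACCGCG-3′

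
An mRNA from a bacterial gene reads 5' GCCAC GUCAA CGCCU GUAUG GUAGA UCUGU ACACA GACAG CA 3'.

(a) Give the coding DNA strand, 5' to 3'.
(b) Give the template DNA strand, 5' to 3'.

(a) The coding strand matches the mRNA with U→T.
(b) The template strand is the reverse complement of the coding strand.

(a) 5′-GCCACGTCAACGCCTGTATGGTAGATCTGTACACAGACAGCA-3′
(b) 5′-TGCTGTCTGTGTACAGATCTACCATACAGGCGTTGACGTGGC-3′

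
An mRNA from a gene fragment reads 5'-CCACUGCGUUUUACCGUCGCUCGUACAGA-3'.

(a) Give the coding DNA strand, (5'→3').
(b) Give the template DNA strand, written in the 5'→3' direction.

(a) The coding strand matches the mRNA with U→T.
(b) The template strand is the reverse complement of the coding strand.

(a) 5'-CCACTGCGTTTTACCGTCGCTCGTACAGA-3'
(b) 5'-TCTGTACGAGCGACGGTAAAACGCAGTGG-3'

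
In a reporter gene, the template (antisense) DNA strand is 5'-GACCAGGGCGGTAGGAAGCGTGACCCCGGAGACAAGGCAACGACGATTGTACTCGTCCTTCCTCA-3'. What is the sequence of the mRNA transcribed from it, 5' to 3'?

RNA polymerase reads the template 3'→5' and synthesizes mRNA 5'→3' by base-pairing (A→U, T→A, G↔C). The complement of the template is CTGGTCCCGCCATCCTTCGCACTGGGGCCTCTGTTCCGTTGCTGCTAACATGAGCAGGAAGGAGT; antiparallel, so 5'→3' the coding strand is TGAGGAAGGACGAGTACAATCGTCGTTGCCTTGTCTCCGGGGTCACGCTTCCTACCGCCCTGGTC. Replace T with U for the mRNA.

5'-UGAGGAAGGACGAGUACAAUCGUCGUUGCCUUGUCUCCGGGGUCACGCUUCCUACCGCCCUGGUC-3'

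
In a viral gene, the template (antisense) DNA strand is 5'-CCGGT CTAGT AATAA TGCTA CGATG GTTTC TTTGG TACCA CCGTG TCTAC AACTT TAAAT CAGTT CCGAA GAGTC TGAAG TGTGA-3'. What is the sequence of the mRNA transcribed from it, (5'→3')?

The mRNA has the sequence of the coding strand (reverse complement of the template) with T→U. Reverse complement of CCGGTCTAGTAATAATGCTACGATGGTTTCTTTGGTACCACCGTGTCTACAACTTTAAATCAGTTCCGAAGAGTCTGAAGTGTGA is TCACACTTCAGACTCTTCGGAACTGATTTAAAGTTGTAGACACGGTGGTACCAAAGAAACCATCGTAGCATTATTACTAGACCGG; then T→U.

5'-UCACACUUCAGACUCUUCGGAACUGAUUUAAAGUUGUAGACACGGUGGUACCAAAGAAACCAUCGUAGCAUUAUUACUAGACCGG-3'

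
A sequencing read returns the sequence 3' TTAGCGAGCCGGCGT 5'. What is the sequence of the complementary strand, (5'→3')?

5′-AATCGCTCGGCCGCA-3′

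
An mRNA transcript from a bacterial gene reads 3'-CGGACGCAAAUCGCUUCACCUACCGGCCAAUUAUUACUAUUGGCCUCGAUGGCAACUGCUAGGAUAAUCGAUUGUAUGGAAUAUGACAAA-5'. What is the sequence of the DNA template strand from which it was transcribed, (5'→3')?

Written 5'→3' the mRNA is AAACAGUAUAAGGUAUGUUAGCUAAUAGGAUCGUCAACGGUAGCUCCGGUUAUCAUUAUUAACCGGCCAUCCACUUCGCUAAACGCAGGC, so the coding DNA strand is AAACAGTATAAGGTATGTTAGCTAATAGGATCGTCAACGGTAGCTCCGGTTATCATTATTAACCGGCCATCCACTTCGCTAAACGCAGGC. The template is its reverse complement.

5'-GCCTGCGTTTAGCGAAGTGGATGGCCGGTTAATAATGATAACCGGAGCTACCGTTGACGATCCTATTAGCTAACATACCTTATACTGTTT-3'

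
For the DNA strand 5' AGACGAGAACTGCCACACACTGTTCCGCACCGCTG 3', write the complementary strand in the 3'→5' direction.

Base-pairing A↔T, G↔C gives the complement. The complementary strand is antiparallel, so paired with a 5'→3' strand it runs 3'→5'.

3'-TCTGCTCTTGACGGTGTGTGACAAGGCGTGGCGAC-5'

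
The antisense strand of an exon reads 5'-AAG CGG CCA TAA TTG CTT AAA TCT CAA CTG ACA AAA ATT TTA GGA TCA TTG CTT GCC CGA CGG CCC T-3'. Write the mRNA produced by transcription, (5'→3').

The mRNA has the sequence of the coding strand (reverse complement of the template) with T→U. Reverse complement of AAGCGGCCATAATTGCTTAAATCTCAACTGACAAAAATTTTAGGATCATTGCTTGCCCGACGGCCCT is AGGGCCGTCGGGCAAGCAATGATCCTAAAATTTTTGTCAGTTGAGATTTAAGCAATTATGGCCGCTT; then T→U.

5'-AGGGCCGUCGGGCAAGCAAUGAUCCUAAAAUUUUUGUCAGUUGAGAUUUAAGCAAUUAUGGCCGCUU-3'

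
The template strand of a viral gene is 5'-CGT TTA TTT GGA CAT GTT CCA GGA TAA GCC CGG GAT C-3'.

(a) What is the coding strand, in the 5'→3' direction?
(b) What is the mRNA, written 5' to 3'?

(a) The coding strand is the reverse complement of the template: complement GCAAATAAACCTGTACAAGGTCCTATTCGGGCCCTAG, then reverse.
(b) mRNA has the coding-strand sequence with T→U.

(a) 5′-GATCCCGGGCTTATCCTGGAACATGTCCAAATAAACG-3′
(b) 5'-GAUCCCGGGCUUAUCCUGGAACAUGUCCAAAUAAACG-3'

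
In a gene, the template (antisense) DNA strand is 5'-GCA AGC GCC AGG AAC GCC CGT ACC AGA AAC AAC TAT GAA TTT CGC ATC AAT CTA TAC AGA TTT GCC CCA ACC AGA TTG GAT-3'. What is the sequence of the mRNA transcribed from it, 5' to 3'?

5'-AUCCAAUCUGGUUGGGGCAAAUCUGUAUAGAUUGAUGCGAAAUUCAUAGUUGUUUCUGGUACGGGCGUUCCUGGCGCUUGC-3'

RNA polymerase reads the template 3'→5' and synthesizes mRNA 5'→3' by base-pairing (A→U, T→A, G↔C). The complement of the template is CGTTCGCGGTCCTTGCGGGCATGGTCTTTGTTGATACTTAAAGCGTAGTTAGATATGTCTAAACGGGGTTGGTCTAACCTA; antiparallel, so 5'→3' the coding strand is ATCCAATCTGGTTGGGGCAAATCTGTATAGATTGATGCGAAATTCATAGTTGTTTCTGGTACGGGCGTTCCTGGCGCTTGC. Replace T with U for the mRNA.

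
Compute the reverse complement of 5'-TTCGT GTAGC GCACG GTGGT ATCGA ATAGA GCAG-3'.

Reading the sequence 3'→5' and pairing each base (A↔T, G↔C) gives the reverse complement directly.

5'-CTGCTCTATTCGATACCACCGTGCGCTACACGAA-3'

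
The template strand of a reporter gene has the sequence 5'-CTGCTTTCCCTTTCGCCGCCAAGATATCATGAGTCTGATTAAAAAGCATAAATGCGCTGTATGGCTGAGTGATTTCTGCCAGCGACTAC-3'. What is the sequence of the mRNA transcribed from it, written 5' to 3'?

The mRNA has the sequence of the coding strand (reverse complement of the template) with T→U. Reverse complement of CTGCTTTCCCTTTCGCCGCCAAGATATCATGAGTCTGATTAAAAAGCATAAATGCGCTGTATGGCTGAGTGATTTCTGCCAGCGACTAC is GTAGTCGCTGGCAGAAATCACTCAGCCATACAGCGCATTTATGCTTTTTAATCAGACTCATGATATCTTGGCGGCGAAAGGGAAAGCAG; then T→U.

5'-GUAGUCGCUGGCAGAAAUCACUCAGCCAUACAGCGCAUUUAUGCUUUUUAAUCAGACUCAUGAUAUCUUGGCGGCGAAAGGGAAAGCAG-3'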